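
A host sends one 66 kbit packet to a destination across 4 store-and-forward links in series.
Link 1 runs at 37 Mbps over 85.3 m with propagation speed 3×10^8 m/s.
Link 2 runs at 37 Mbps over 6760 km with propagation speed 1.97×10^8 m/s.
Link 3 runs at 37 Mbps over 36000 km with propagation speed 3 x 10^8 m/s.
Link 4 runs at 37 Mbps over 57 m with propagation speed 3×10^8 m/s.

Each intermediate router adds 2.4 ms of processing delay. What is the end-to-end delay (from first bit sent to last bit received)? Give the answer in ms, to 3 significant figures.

L = 66000 bits.
Transmission delay per hop = L/R = 66000/37000000 = 1.78378 ms; 4 hops → 7.13514 ms.
Propagation delays (d/s per hop): 0.000284333, 34.3147, 120, 0.00019 ms; sum = 154.315 ms.
Processing at 3 router(s): 3 × 2.4 ms = 7.2 ms.
End-to-end = 169 ms.

169 ms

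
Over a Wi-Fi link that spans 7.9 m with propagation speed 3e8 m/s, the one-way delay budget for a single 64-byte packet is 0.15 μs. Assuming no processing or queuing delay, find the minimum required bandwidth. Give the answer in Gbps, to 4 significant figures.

L = 512 bits.
Propagation delay = 7.9 / 300000000 = 0.0263333 μs.
Transmission budget = 0.15 − 0.0263333 = 0.123667 μs.
R ≥ L / t_tx = 512 bits / 1.23667e-07 s = 4.140 Gbps.

4.140 Gbps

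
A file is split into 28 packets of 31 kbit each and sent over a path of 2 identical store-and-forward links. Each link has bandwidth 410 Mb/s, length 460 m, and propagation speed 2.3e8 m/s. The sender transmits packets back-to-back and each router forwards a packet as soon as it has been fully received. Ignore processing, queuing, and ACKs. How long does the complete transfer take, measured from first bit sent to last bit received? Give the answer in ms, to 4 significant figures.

2.197 ms

Per-hop transmission t_tx = L/R = 31000/410000000 = 0.0756098 ms.
Per-hop propagation t_prop = 460/2.3e+08 = 0.002 ms.
Pipeline fill: first packet needs 2·t_tx to clear all hops; remaining 27 packets each add one t_tx.
Total = (2+28-1)·t_tx + 2·t_prop = 29·0.0756098 + 2·0.002 = 2.197 ms.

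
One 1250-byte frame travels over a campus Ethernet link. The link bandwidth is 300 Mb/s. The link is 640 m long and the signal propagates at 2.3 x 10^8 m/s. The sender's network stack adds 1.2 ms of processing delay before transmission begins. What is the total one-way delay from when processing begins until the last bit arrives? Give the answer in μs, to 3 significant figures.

1240 μs

L = 1250 × 8 = 10000 bits.
Transmission delay = L/R = 10000 / 300000000 = 33.3333 μs.
Propagation delay = d/s = 640 m / 2.3e+08 m/s = 2.78261 μs.
Plus processing delay 1.2 ms = 1200 μs.
Total = 1240 μs.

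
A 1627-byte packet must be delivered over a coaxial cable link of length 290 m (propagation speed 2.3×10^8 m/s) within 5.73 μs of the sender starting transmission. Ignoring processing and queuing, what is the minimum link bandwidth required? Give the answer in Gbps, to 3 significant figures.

L = 13016 bits.
Propagation delay = 290 / 2.3e+08 = 1.26087 μs.
Transmission budget = 5.73 − 1.26087 = 4.46913 μs.
R ≥ L / t_tx = 13016 bits / 4.46913e-06 s = 2.91 Gbps.

2.91 Gbps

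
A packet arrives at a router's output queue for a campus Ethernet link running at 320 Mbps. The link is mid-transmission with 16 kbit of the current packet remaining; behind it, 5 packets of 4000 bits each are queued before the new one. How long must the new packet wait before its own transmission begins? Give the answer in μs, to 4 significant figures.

112.5 μs

Each queued packet: L/R = 4000/320000000 = 12.5 μs.
5 queued → 62.5 μs.
Plus remaining 16000 bits of current packet: 50 μs.
Queuing delay = 112.5 μs.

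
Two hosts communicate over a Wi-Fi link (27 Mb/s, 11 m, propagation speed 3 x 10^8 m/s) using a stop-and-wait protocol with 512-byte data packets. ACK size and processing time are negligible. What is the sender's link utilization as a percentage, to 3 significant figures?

t_tx = L/R = 4096/27000000 = 0.000151704 s.
t_prop = 11/300000000 = 3.66667e-08 s; RTT = 7.33333e-08 s.
Cycle = t_tx + RTT = 0.000151777 s.
Utilization = t_tx / cycle = 0.000151704/0.000151777 = 100 %.

100 %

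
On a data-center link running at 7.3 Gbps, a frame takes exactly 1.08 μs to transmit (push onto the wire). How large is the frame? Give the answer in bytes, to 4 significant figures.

L = R × t_tx = 7300000000 b/s × 1.08e-06 s = 7884 bits.
In bytes: 7884 / 8 = 985.5 bytes.

985.5 bytes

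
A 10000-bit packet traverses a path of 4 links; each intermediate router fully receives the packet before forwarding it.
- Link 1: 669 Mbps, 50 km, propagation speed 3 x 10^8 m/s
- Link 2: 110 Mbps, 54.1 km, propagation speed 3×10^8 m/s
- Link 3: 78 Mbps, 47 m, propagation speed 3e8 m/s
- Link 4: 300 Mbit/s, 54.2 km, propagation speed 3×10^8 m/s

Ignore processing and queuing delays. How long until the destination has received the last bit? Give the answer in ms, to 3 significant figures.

Transmission delays (L/R per hop): 0.0149477, 0.0909091, 0.128205, 0.0333333 ms; sum = 0.267395 ms.
Propagation delays (d/s per hop): 0.166667, 0.180333, 0.000156667, 0.180667 ms; sum = 0.527823 ms.
End-to-end = 0.795 ms.

0.795 ms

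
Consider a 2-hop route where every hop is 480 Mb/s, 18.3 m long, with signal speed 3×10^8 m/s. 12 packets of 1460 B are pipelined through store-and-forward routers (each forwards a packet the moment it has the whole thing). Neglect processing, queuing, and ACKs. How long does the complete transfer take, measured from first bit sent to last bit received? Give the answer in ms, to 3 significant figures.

0.316 ms

Per-hop transmission t_tx = L/R = 11680/480000000 = 0.0243333 ms.
Per-hop propagation t_prop = 18.3/300000000 = 6.1e-05 ms.
Pipeline fill: first packet needs 2·t_tx to clear all hops; remaining 11 packets each add one t_tx.
Total = (2+12-1)·t_tx + 2·t_prop = 13·0.0243333 + 2·6.1e-05 = 0.316 ms.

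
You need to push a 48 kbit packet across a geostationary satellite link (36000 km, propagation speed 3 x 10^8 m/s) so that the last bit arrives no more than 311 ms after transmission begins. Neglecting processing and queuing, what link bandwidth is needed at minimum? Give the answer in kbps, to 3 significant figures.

251 kbps

Propagation delay = 36000000 / 300000000 = 120 ms.
Transmission budget = 311 − 120 = 191 ms.
R ≥ L / t_tx = 48000 bits / 0.191 s = 251 kbps.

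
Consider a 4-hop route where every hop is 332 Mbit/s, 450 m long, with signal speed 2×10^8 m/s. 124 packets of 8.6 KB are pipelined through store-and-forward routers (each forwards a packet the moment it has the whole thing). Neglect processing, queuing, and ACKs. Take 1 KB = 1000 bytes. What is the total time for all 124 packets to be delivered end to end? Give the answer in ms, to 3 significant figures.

Per-hop transmission t_tx = L/R = 68800/332000000 = 0.207229 ms.
Per-hop propagation t_prop = 450/200000000 = 0.00225 ms.
Pipeline fill: first packet needs 4·t_tx to clear all hops; remaining 123 packets each add one t_tx.
Total = (4+124-1)·t_tx + 4·t_prop = 127·0.207229 + 4·0.00225 = 26.3 ms.

26.3 ms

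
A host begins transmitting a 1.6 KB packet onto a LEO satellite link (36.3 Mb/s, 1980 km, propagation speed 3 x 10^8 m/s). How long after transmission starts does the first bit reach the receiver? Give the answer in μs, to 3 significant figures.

First bit experiences only propagation delay: d/s = 1980000/300000000 = 6600 μs.

6600 μs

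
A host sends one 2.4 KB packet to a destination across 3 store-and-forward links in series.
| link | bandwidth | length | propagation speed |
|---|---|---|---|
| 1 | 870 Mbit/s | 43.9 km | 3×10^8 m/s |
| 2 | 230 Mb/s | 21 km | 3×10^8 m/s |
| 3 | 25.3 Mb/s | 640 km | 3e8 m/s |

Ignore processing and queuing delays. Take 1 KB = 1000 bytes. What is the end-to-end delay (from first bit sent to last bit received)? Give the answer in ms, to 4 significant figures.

3.214 ms

L = 19200 bits.
Transmission delays (L/R per hop): 0.022069, 0.0834783, 0.758893 ms; sum = 0.864441 ms.
Propagation delays (d/s per hop): 0.146333, 0.07, 2.13333 ms; sum = 2.34967 ms.
End-to-end = 3.214 ms.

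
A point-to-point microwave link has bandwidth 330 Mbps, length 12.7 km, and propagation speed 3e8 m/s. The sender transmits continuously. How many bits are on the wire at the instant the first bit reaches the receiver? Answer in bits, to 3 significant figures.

Propagation delay = 12700 / 300000000 = 4.23333e-05 s.
BDP = R × t_prop = 330000000 × 4.23333e-05 = 13970 bits.

14000 bits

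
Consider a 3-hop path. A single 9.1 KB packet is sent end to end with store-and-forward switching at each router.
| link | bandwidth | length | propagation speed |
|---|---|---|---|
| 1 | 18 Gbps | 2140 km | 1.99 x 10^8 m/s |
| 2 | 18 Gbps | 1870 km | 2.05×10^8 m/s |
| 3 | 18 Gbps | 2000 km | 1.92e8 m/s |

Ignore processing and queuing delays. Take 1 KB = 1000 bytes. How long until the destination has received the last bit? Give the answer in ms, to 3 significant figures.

30.3 ms

L = 72800 bits.
Transmission delay per hop = L/R = 72800/18000000000 = 0.00404444 ms; 3 hops → 0.0121333 ms.
Propagation delays (d/s per hop): 10.7538, 9.12195, 10.4167 ms; sum = 30.2924 ms.
End-to-end = 30.3 ms.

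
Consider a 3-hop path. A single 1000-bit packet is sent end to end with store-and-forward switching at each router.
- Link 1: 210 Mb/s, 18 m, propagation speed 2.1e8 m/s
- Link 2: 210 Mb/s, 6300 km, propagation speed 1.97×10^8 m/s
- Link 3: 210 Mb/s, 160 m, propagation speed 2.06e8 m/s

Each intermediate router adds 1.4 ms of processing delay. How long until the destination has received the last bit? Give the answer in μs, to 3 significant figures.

Transmission delay per hop = L/R = 1000/210000000 = 4.7619 μs; 3 hops → 14.2857 μs.
Propagation delays (d/s per hop): 0.0857143, 31979.7, 0.776699 μs; sum = 31980.6 μs.
Processing at 2 router(s): 2 × 1.4 ms = 2800 μs.
End-to-end = 34800 μs.

34800 μs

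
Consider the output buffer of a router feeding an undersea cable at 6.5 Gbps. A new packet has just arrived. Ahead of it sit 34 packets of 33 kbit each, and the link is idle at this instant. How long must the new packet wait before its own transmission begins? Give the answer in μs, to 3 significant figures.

Each queued packet: L/R = 33000/6500000000 = 5.07692 μs.
34 queued → 172.615 μs.
Queuing delay = 173 μs.

173 μs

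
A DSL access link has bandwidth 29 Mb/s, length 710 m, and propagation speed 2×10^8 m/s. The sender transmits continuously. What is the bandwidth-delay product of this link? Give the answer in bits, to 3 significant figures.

103 bits

Propagation delay = 710 / 200000000 = 3.55e-06 s.
BDP = R × t_prop = 29000000 × 3.55e-06 = 102.95 bits.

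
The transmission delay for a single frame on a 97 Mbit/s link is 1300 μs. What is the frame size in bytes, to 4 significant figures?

15760 bytes

L = R × t_tx = 97000000 b/s × 0.0013 s = 126100 bits.
In bytes: 126100 / 8 = 15760 bytes.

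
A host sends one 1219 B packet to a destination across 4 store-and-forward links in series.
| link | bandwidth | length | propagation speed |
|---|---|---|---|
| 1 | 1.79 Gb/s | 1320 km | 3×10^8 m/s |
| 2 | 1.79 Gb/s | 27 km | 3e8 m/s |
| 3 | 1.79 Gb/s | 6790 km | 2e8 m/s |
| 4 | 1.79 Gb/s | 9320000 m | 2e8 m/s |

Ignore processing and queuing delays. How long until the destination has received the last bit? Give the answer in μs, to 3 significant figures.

85100 μs

L = 1219 × 8 = 9752 bits.
Transmission delay per hop = L/R = 9752/1790000000 = 5.44804 μs; 4 hops → 21.7922 μs.
Propagation delays (d/s per hop): 4400, 90, 33950, 46600 μs; sum = 85040 μs.
End-to-end = 85100 μs.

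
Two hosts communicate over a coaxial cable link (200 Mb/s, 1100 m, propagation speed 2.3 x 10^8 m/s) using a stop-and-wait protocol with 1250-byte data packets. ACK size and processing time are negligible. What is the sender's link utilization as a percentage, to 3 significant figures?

t_tx = L/R = 10000/200000000 = 5e-05 s.
t_prop = 1100/2.3e+08 = 4.78261e-06 s; RTT = 9.56522e-06 s.
Cycle = t_tx + RTT = 5.95652e-05 s.
Utilization = t_tx / cycle = 5e-05/5.95652e-05 = 83.9 %.

83.9 %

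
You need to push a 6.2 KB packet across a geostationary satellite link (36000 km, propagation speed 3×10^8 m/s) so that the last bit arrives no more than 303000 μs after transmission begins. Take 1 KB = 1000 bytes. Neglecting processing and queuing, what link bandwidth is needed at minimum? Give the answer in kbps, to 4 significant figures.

271.0 kbps

L = 49600 bits.
Propagation delay = 36000000 / 300000000 = 120000 μs.
Transmission budget = 303000 − 120000 = 183000 μs.
R ≥ L / t_tx = 49600 bits / 0.183 s = 271.0 kbps.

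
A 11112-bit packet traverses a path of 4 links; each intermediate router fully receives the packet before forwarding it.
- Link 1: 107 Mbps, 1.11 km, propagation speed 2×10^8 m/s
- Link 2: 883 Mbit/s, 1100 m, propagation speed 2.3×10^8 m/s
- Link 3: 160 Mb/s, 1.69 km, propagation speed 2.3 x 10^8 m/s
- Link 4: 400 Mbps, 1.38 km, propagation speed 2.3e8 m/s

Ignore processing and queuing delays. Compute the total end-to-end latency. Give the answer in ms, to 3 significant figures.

Transmission delays (L/R per hop): 0.10385, 0.0125844, 0.06945, 0.02778 ms; sum = 0.213665 ms.
Propagation delays (d/s per hop): 0.00555, 0.00478261, 0.00734783, 0.006 ms; sum = 0.0236804 ms.
End-to-end = 0.237 ms.

0.237 ms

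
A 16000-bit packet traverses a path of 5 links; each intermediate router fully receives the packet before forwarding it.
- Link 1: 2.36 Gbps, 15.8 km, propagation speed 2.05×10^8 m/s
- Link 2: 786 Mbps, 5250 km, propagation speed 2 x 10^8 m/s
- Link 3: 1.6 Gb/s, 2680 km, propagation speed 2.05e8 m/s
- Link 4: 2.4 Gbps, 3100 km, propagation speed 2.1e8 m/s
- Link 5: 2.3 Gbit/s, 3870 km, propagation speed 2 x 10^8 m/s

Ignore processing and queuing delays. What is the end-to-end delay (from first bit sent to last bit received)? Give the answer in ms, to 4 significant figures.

73.56 ms

Transmission delays (L/R per hop): 0.00677966, 0.0203562, 0.01, 0.00666667, 0.00695652 ms; sum = 0.0507591 ms.
Propagation delays (d/s per hop): 0.0770732, 26.25, 13.0732, 14.7619, 19.35 ms; sum = 73.5121 ms.
End-to-end = 73.56 ms.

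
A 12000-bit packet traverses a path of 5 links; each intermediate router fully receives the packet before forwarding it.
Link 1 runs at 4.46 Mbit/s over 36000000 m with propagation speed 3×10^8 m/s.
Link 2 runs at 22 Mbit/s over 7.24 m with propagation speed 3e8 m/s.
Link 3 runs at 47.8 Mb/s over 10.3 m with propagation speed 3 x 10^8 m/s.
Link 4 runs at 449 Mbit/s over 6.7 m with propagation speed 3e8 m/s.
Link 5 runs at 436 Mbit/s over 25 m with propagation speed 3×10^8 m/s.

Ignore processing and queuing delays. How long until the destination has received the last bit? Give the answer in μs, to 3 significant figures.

124000 μs

Transmission delays (L/R per hop): 2690.58, 545.455, 251.046, 26.7261, 27.5229 μs; sum = 3541.33 μs.
Propagation delays (d/s per hop): 120000, 0.0241333, 0.0343333, 0.0223333, 0.0833333 μs; sum = 120000 μs.
End-to-end = 124000 μs.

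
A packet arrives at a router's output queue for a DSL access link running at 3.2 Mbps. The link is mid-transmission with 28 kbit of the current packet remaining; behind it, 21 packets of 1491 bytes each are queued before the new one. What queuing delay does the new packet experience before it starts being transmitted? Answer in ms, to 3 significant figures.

87.0 ms

Each queued packet: L/R = 11928/3200000 = 3.7275 ms.
21 queued → 78.2775 ms.
Plus remaining 28000 bits of current packet: 8.75 ms.
Queuing delay = 87.0 ms.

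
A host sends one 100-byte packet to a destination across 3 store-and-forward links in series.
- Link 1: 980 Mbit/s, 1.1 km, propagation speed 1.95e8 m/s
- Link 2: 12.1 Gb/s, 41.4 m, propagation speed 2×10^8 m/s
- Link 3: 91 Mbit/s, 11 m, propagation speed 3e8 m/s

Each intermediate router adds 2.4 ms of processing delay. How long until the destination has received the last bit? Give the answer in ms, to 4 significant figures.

L = 100 × 8 = 800 bits.
Transmission delays (L/R per hop): 0.000816327, 6.61157e-05, 0.00879121 ms; sum = 0.00967365 ms.
Propagation delays (d/s per hop): 0.00564103, 0.000207, 3.66667e-05 ms; sum = 0.00588469 ms.
Processing at 2 router(s): 2 × 2.4 ms = 4.8 ms.
End-to-end = 4.816 ms.

4.816 ms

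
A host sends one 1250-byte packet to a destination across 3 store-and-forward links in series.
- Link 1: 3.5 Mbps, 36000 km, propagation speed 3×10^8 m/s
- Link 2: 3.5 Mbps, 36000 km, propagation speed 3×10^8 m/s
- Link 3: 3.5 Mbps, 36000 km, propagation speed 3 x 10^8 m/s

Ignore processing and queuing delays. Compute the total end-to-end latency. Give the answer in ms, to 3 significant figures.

L = 1250 × 8 = 10000 bits.
Transmission delay per hop = L/R = 10000/3500000 = 2.85714 ms; 3 hops → 8.57143 ms.
Propagation delays (d/s per hop): 120, 120, 120 ms; sum = 360 ms.
End-to-end = 369 ms.

369 ms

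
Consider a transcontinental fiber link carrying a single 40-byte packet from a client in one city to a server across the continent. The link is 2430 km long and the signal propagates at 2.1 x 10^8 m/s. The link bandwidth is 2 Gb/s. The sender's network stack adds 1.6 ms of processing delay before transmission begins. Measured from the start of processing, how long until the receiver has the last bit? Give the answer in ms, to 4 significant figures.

L = 40 × 8 = 320 bits.
Transmission delay = L/R = 320 / 2000000000 = 0.00016 ms.
Propagation delay = d/s = 2430000 m / 210000000 m/s = 11.5714 ms.
Plus processing delay 1.6 ms = 1.6 ms.
Total = 13.17 ms.

13.17 ms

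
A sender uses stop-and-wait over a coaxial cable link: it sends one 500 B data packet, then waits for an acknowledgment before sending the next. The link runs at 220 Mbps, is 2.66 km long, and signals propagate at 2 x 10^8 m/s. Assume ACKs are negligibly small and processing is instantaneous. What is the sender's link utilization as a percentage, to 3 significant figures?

t_tx = L/R = 4000/220000000 = 1.81818e-05 s.
t_prop = 2660/200000000 = 1.33e-05 s; RTT = 2.66e-05 s.
Cycle = t_tx + RTT = 4.47818e-05 s.
Utilization = t_tx / cycle = 1.81818e-05/4.47818e-05 = 40.6 %.

40.6 %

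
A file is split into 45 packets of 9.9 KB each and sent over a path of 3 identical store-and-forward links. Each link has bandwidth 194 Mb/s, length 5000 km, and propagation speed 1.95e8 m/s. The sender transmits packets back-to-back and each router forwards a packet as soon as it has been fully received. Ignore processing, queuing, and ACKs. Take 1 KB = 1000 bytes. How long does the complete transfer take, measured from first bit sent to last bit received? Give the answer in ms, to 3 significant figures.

96.1 ms

Per-hop transmission t_tx = L/R = 79200/194000000 = 0.408247 ms.
Per-hop propagation t_prop = 5000000/195000000 = 25.641 ms.
Pipeline fill: first packet needs 3·t_tx to clear all hops; remaining 44 packets each add one t_tx.
Total = (3+45-1)·t_tx + 3·t_prop = 47·0.408247 + 3·25.641 = 96.1 ms.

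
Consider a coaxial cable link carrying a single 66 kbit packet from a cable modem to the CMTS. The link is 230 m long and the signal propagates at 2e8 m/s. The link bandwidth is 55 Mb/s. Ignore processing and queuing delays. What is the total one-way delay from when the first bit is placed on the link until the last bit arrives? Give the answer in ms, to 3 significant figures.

1.20 ms

L = 66000 bits.
Transmission delay = L/R = 66000 / 55000000 = 1.2 ms.
Propagation delay = d/s = 230 m / 200000000 m/s = 0.00115 ms.
Total = 1.20 ms.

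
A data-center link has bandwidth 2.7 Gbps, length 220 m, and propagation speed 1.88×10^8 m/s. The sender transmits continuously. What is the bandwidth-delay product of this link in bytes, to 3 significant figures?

Propagation delay = 220 / 188000000 = 1.17021e-06 s.
BDP = R × t_prop = 2700000000 × 1.17021e-06 = 3159.57 bits.
In bytes: 3159.57/8 = 395 bytes.

395 bytes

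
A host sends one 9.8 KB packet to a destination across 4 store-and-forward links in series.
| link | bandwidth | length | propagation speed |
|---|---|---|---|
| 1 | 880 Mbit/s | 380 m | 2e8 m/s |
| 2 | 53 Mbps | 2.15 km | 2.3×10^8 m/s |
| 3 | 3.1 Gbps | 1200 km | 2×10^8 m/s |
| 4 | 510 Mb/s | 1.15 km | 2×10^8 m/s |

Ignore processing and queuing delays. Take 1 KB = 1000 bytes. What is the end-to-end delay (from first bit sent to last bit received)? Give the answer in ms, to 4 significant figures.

7.764 ms

L = 78400 bits.
Transmission delays (L/R per hop): 0.0890909, 1.47925, 0.0252903, 0.153725 ms; sum = 1.74735 ms.
Propagation delays (d/s per hop): 0.0019, 0.00934783, 6, 0.00575 ms; sum = 6.017 ms.
End-to-end = 7.764 ms.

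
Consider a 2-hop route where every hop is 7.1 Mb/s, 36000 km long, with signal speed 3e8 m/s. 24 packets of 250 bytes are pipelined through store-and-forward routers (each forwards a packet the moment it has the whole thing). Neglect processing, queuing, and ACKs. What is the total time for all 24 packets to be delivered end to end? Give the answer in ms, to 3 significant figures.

Per-hop transmission t_tx = L/R = 2000/7100000 = 0.28169 ms.
Per-hop propagation t_prop = 36000000/300000000 = 120 ms.
Pipeline fill: first packet needs 2·t_tx to clear all hops; remaining 23 packets each add one t_tx.
Total = (2+24-1)·t_tx + 2·t_prop = 25·0.28169 + 2·120 = 247 ms.

247 ms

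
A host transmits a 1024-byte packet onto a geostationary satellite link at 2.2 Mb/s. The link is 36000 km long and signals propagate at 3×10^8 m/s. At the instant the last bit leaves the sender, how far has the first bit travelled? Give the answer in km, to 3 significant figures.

1120 km

t_tx = L/R = 8192/2200000 = 0.00372364 s.
Distance = s × t_tx = 300000000 × 0.00372364 = 1120 km.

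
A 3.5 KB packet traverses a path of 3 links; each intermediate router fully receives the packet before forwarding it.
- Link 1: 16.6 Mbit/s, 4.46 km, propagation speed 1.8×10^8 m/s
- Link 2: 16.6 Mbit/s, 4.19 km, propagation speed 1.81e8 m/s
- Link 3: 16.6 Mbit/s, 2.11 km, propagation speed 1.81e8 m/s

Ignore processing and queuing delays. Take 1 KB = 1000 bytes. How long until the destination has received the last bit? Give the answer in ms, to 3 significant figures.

L = 28000 bits.
Transmission delay per hop = L/R = 28000/1.66e+07 = 1.68675 ms; 3 hops → 5.06024 ms.
Propagation delays (d/s per hop): 0.0247778, 0.0231492, 0.0116575 ms; sum = 0.0595844 ms.
End-to-end = 5.12 ms.

5.12 ms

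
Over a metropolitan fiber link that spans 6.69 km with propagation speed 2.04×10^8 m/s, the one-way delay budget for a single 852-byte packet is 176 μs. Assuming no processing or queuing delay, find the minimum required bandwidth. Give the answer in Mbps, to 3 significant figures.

47.6 Mbps

L = 6816 bits.
Propagation delay = 6690 / 204000000 = 32.7941 μs.
Transmission budget = 176 − 32.7941 = 143.206 μs.
R ≥ L / t_tx = 6816 bits / 0.000143206 s = 47.6 Mbps.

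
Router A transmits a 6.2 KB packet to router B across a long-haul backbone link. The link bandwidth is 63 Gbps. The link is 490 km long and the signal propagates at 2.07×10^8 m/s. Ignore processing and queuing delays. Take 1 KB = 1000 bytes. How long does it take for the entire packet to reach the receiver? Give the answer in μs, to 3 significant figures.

2370 μs

L = 49600 bits.
Transmission delay = L/R = 49600 / 63000000000 = 0.787302 μs.
Propagation delay = d/s = 490000 m / 2.07e+08 m/s = 2367.15 μs.
Total = 2370 μs.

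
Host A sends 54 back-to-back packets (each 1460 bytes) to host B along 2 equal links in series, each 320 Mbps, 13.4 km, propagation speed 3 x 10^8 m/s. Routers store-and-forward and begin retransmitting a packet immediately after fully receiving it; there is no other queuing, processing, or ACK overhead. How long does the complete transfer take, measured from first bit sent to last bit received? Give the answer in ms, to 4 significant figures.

2.097 ms

Per-hop transmission t_tx = L/R = 11680/320000000 = 0.0365 ms.
Per-hop propagation t_prop = 13400/300000000 = 0.0446667 ms.
Pipeline fill: first packet needs 2·t_tx to clear all hops; remaining 53 packets each add one t_tx.
Total = (2+54-1)·t_tx + 2·t_prop = 55·0.0365 + 2·0.0446667 = 2.097 ms.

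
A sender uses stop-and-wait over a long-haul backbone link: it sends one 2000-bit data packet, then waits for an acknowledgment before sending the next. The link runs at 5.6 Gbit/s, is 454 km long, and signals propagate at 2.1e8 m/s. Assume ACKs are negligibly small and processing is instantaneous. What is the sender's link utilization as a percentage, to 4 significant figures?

t_tx = L/R = 2000/5600000000 = 3.57143e-07 s.
t_prop = 454000/210000000 = 0.0021619 s; RTT = 0.00432381 s.
Cycle = t_tx + RTT = 0.00432417 s.
Utilization = t_tx / cycle = 3.57143e-07/0.00432417 = 0.008259 %.

0.008259 %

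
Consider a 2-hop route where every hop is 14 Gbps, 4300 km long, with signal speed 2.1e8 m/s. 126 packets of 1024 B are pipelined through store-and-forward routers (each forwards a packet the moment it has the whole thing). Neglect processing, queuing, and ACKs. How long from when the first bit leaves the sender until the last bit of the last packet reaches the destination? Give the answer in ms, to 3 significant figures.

Per-hop transmission t_tx = L/R = 8192/14000000000 = 0.000585143 ms.
Per-hop propagation t_prop = 4300000/210000000 = 20.4762 ms.
Pipeline fill: first packet needs 2·t_tx to clear all hops; remaining 125 packets each add one t_tx.
Total = (2+126-1)·t_tx + 2·t_prop = 127·0.000585143 + 2·20.4762 = 41.0 ms.

41.0 ms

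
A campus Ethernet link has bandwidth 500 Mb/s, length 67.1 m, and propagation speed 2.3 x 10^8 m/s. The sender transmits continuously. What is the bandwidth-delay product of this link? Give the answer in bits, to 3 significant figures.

Propagation delay = 67.1 / 2.3e+08 = 2.91739e-07 s.
BDP = R × t_prop = 500000000 × 2.91739e-07 = 145.87 bits.

146 bits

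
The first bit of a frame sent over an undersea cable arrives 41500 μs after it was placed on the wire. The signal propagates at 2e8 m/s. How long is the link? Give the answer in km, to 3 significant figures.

8300 km

d = s × t_prop = 200000000 × 0.0415 = 8300 km.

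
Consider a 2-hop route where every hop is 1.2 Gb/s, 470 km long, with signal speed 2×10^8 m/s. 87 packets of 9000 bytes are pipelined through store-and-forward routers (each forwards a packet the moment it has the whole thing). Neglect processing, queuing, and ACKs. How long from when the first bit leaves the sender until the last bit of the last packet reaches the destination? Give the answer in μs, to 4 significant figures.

Per-hop transmission t_tx = L/R = 72000/1200000000 = 60 μs.
Per-hop propagation t_prop = 470000/200000000 = 2350 μs.
Pipeline fill: first packet needs 2·t_tx to clear all hops; remaining 86 packets each add one t_tx.
Total = (2+87-1)·t_tx + 2·t_prop = 88·60 + 2·2350 = 9980 μs.

9980 μs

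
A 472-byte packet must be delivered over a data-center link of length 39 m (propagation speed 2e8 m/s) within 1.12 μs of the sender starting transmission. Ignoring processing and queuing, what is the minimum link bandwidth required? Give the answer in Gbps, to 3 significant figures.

L = 3776 bits.
Propagation delay = 39 / 200000000 = 0.195 μs.
Transmission budget = 1.12 − 0.195 = 0.925 μs.
R ≥ L / t_tx = 3776 bits / 9.25e-07 s = 4.08 Gbps.

4.08 Gbps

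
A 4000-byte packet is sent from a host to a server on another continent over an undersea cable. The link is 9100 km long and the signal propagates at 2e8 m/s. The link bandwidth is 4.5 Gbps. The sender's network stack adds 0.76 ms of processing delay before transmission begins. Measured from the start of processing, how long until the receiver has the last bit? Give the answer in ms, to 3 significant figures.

L = 4000 × 8 = 32000 bits.
Transmission delay = L/R = 32000 / 4500000000 = 0.00711111 ms.
Propagation delay = d/s = 9100000 m / 200000000 m/s = 45.5 ms.
Plus processing delay 0.76 ms = 0.76 ms.
Total = 46.3 ms.

46.3 ms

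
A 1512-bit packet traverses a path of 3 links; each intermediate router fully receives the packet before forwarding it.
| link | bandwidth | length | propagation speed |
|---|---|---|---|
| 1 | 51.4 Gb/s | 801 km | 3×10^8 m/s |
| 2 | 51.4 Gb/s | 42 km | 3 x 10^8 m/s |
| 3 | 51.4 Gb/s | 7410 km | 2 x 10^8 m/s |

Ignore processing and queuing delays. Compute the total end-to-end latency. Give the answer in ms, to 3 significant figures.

Transmission delay per hop = L/R = 1512/51400000000 = 2.94163e-05 ms; 3 hops → 8.8249e-05 ms.
Propagation delays (d/s per hop): 2.67, 0.14, 37.05 ms; sum = 39.86 ms.
End-to-end = 39.9 ms.

39.9 ms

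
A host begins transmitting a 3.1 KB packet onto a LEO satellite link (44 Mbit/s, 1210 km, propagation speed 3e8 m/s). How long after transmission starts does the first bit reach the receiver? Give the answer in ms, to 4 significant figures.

First bit experiences only propagation delay: d/s = 1210000/300000000 = 4.033 ms.

4.033 ms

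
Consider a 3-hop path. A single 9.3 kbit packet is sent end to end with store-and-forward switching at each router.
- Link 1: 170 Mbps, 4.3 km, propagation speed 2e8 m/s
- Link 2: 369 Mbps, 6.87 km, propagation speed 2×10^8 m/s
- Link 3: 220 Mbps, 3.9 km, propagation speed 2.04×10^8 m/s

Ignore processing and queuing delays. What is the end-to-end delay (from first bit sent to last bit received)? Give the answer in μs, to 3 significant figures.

L = 9300 bits.
Transmission delays (L/R per hop): 54.7059, 25.2033, 42.2727 μs; sum = 122.182 μs.
Propagation delays (d/s per hop): 21.5, 34.35, 19.1176 μs; sum = 74.9676 μs.
End-to-end = 197 μs.

197 μs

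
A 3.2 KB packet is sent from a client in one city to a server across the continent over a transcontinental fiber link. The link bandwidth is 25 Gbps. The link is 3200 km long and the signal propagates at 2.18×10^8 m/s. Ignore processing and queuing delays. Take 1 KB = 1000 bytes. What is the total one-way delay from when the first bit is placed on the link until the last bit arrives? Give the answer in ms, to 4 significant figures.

14.68 ms

L = 25600 bits.
Transmission delay = L/R = 25600 / 25000000000 = 0.001024 ms.
Propagation delay = d/s = 3200000 m / 2.18e+08 m/s = 14.6789 ms.
Total = 14.68 ms.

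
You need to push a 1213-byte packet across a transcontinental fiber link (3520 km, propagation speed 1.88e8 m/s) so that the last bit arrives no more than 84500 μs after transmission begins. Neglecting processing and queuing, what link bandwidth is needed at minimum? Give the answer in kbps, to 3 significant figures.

148 kbps

L = 9704 bits.
Propagation delay = 3520000 / 188000000 = 18723.4 μs.
Transmission budget = 84500 − 18723.4 = 65776.6 μs.
R ≥ L / t_tx = 9704 bits / 0.0657766 s = 148 kbps.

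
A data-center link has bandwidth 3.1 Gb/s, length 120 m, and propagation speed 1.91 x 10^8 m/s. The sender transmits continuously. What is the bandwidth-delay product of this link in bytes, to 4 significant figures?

243.5 bytes

Propagation delay = 120 / 191000000 = 6.28272e-07 s.
BDP = R × t_prop = 3100000000 × 6.28272e-07 = 1947.64 bits.
In bytes: 1947.64/8 = 243.5 bytes.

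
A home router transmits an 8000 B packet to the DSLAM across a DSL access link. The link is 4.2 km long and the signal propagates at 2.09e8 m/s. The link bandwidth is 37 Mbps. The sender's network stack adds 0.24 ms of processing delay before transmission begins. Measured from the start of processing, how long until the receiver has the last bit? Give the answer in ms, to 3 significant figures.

L = 8000 × 8 = 64000 bits.
Transmission delay = L/R = 64000 / 37000000 = 1.72973 ms.
Propagation delay = d/s = 4200 m / 209000000 m/s = 0.0200957 ms.
Plus processing delay 0.24 ms = 0.24 ms.
Total = 1.99 ms.

1.99 ms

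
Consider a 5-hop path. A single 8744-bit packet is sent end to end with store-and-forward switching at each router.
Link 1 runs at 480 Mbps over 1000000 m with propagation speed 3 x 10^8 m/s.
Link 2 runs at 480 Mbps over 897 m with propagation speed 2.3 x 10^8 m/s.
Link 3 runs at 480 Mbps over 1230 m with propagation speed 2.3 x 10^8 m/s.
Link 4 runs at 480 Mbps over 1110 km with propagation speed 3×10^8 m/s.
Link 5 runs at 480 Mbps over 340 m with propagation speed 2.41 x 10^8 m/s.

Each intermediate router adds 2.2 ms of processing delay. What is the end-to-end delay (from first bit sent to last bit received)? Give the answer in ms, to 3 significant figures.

Transmission delay per hop = L/R = 8744/480000000 = 0.0182167 ms; 5 hops → 0.0910833 ms.
Propagation delays (d/s per hop): 3.33333, 0.0039, 0.00534783, 3.7, 0.00141079 ms; sum = 7.04399 ms.
Processing at 4 router(s): 4 × 2.2 ms = 8.8 ms.
End-to-end = 15.9 ms.

15.9 ms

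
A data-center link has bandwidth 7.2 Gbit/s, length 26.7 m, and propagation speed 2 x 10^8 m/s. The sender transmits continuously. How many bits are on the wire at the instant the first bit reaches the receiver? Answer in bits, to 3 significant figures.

961 bits

Propagation delay = 26.7 / 200000000 = 1.335e-07 s.
BDP = R × t_prop = 7200000000 × 1.335e-07 = 961.2 bits.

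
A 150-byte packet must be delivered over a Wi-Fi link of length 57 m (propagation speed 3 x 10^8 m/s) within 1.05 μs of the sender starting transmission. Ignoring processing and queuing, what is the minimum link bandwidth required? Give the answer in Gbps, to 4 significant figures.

1.395 Gbps

L = 1200 bits.
Propagation delay = 57 / 300000000 = 0.19 μs.
Transmission budget = 1.05 − 0.19 = 0.86 μs.
R ≥ L / t_tx = 1200 bits / 8.6e-07 s = 1.395 Gbps.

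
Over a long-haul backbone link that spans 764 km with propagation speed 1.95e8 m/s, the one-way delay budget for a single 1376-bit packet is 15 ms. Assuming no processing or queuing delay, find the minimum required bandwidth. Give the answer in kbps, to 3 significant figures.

Propagation delay = 764000 / 195000000 = 3.91795 ms.
Transmission budget = 15 − 3.91795 = 11.0821 ms.
R ≥ L / t_tx = 1376 bits / 0.0110821 s = 124 kbps.

124 kbps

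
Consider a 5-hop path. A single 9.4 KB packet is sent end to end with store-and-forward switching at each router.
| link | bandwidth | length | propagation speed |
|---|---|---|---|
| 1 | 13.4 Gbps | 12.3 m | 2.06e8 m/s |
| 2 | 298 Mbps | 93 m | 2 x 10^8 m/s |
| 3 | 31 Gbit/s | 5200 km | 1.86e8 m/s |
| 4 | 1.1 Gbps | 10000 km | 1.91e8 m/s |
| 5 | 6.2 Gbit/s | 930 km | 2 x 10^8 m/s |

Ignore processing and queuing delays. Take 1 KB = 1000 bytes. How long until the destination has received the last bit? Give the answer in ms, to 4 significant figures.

85.30 ms

L = 75200 bits.
Transmission delays (L/R per hop): 0.00561194, 0.252349, 0.00242581, 0.0683636, 0.012129 ms; sum = 0.340879 ms.
Propagation delays (d/s per hop): 5.97087e-05, 0.000465, 27.957, 52.356, 4.65 ms; sum = 84.9635 ms.
End-to-end = 85.30 ms.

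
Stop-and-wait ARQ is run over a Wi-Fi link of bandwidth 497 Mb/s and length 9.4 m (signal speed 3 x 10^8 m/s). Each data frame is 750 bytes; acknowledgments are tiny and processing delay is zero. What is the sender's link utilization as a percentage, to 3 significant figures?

99.5 %

t_tx = L/R = 6000/497000000 = 1.20724e-05 s.
t_prop = 9.4/300000000 = 3.13333e-08 s; RTT = 6.26667e-08 s.
Cycle = t_tx + RTT = 1.21351e-05 s.
Utilization = t_tx / cycle = 1.20724e-05/1.21351e-05 = 99.5 %.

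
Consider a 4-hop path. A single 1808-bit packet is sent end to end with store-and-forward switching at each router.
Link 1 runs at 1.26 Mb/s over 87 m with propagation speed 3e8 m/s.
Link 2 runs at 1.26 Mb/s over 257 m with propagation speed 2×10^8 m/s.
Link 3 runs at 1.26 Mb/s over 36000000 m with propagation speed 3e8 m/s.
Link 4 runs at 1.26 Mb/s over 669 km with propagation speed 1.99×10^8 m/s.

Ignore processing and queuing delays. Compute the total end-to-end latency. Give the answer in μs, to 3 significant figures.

129000 μs

Transmission delay per hop = L/R = 1808/1260000 = 1434.92 μs; 4 hops → 5739.68 μs.
Propagation delays (d/s per hop): 0.29, 1.285, 120000, 3361.81 μs; sum = 123363 μs.
End-to-end = 129000 μs.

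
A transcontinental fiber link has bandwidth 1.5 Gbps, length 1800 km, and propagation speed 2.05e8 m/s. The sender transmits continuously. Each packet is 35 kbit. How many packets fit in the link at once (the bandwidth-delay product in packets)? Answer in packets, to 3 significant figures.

Propagation delay = 1800000 / 2.05e+08 = 0.00878049 s.
BDP = R × t_prop = 1500000000 × 0.00878049 = 13170700 bits.
In packets of 35000 bits: 376 packets.

376 packets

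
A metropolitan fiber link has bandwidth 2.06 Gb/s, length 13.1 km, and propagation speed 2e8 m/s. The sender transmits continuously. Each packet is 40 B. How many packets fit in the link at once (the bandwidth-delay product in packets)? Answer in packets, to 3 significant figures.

Propagation delay = 13100 / 200000000 = 6.55e-05 s.
BDP = R × t_prop = 2060000000 × 6.55e-05 = 134930 bits.
In packets of 320 bits: 422 packets.

422 packets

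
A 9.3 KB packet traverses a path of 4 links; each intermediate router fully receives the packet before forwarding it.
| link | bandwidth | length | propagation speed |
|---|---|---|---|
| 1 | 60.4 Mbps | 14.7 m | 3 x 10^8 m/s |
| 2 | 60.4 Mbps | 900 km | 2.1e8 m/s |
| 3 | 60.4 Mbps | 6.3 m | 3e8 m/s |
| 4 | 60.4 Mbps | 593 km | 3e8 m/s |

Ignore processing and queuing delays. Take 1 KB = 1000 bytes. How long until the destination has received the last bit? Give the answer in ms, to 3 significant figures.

L = 74400 bits.
Transmission delay per hop = L/R = 74400/60400000 = 1.23179 ms; 4 hops → 4.92715 ms.
Propagation delays (d/s per hop): 4.9e-05, 4.28571, 2.1e-05, 1.97667 ms; sum = 6.26245 ms.
End-to-end = 11.2 ms.

11.2 ms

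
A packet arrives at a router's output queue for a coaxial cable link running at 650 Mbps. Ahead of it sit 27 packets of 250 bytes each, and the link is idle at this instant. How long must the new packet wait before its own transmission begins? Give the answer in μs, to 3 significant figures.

83.1 μs

Each queued packet: L/R = 2000/650000000 = 3.07692 μs.
27 queued → 83.0769 μs.
Queuing delay = 83.1 μs.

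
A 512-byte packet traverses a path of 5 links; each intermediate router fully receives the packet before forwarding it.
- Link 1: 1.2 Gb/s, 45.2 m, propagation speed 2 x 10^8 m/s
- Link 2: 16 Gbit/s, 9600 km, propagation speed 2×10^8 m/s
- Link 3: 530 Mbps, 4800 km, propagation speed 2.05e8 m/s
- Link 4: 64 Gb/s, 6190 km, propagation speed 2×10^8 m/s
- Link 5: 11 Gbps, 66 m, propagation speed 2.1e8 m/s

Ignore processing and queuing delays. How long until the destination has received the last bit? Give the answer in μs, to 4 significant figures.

102400 μs

L = 512 × 8 = 4096 bits.
Transmission delays (L/R per hop): 3.41333, 0.256, 7.7283, 0.064, 0.372364 μs; sum = 11.834 μs.
Propagation delays (d/s per hop): 0.226, 48000, 23414.6, 30950, 0.314286 μs; sum = 102365 μs.
End-to-end = 102400 μs.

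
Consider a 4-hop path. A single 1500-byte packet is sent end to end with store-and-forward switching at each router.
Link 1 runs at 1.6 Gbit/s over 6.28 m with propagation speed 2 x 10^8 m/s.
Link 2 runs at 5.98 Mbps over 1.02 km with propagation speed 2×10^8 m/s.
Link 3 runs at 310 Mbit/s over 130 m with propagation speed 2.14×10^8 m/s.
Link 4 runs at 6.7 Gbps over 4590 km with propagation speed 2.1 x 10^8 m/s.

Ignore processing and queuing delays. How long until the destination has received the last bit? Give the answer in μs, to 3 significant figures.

L = 1500 × 8 = 12000 bits.
Transmission delays (L/R per hop): 7.5, 2006.69, 38.7097, 1.79104 μs; sum = 2054.69 μs.
Propagation delays (d/s per hop): 0.0314, 5.1, 0.607477, 21857.1 μs; sum = 21862.9 μs.
End-to-end = 23900 μs.

23900 μs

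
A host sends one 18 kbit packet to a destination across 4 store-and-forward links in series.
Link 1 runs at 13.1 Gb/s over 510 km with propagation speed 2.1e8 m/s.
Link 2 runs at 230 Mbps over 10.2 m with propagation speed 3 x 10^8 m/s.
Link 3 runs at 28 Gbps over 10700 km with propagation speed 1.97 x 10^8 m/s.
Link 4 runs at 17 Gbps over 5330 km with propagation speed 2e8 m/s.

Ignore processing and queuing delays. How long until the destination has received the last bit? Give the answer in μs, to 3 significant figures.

L = 18000 bits.
Transmission delays (L/R per hop): 1.37405, 78.2609, 0.642857, 1.05882 μs; sum = 81.3366 μs.
Propagation delays (d/s per hop): 2428.57, 0.034, 54314.7, 26650 μs; sum = 83393.3 μs.
End-to-end = 83500 μs.

83500 μs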